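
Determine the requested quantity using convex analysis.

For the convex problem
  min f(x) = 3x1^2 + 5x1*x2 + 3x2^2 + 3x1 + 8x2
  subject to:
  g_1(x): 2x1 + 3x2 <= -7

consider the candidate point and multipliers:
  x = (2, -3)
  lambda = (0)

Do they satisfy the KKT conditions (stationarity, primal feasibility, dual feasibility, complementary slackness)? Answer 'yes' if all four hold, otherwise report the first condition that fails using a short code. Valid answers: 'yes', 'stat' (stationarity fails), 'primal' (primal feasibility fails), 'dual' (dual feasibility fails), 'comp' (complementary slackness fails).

Gradient of f: grad f(x) = Q x + c = (0, 0)
Constraint values g_i(x) = a_i^T x - b_i:
  g_1((2, -3)) = 2
Stationarity residual: grad f(x) + sum_i lambda_i a_i = (0, 0)
  -> stationarity OK
Primal feasibility (all g_i <= 0): FAILS
Dual feasibility (all lambda_i >= 0): OK
Complementary slackness (lambda_i * g_i(x) = 0 for all i): OK

Verdict: the first failing condition is primal_feasibility -> primal.

primal


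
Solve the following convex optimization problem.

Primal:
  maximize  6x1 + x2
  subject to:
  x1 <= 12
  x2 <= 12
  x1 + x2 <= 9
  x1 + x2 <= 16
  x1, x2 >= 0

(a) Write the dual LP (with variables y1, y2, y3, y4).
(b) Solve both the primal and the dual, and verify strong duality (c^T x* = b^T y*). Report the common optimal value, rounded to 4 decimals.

The standard primal-dual pair for 'max c^T x s.t. A x <= b, x >= 0' is:
  Dual:  min b^T y  s.t.  A^T y >= c,  y >= 0.

So the dual LP is:
  minimize  12y1 + 12y2 + 9y3 + 16y4
  subject to:
    y1 + y3 + y4 >= 6
    y2 + y3 + y4 >= 1
    y1, y2, y3, y4 >= 0

Solving the primal: x* = (9, 0).
  primal value c^T x* = 54.
Solving the dual: y* = (0, 0, 6, 0).
  dual value b^T y* = 54.
Strong duality: c^T x* = b^T y*. Confirmed.

54


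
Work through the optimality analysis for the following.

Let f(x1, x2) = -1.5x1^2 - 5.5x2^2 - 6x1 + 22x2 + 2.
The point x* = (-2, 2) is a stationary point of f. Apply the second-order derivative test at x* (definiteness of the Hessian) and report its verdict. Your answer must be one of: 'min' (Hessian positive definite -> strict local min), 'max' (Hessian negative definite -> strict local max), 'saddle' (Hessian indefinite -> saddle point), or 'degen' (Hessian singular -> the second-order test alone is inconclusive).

Compute the Hessian H = grad^2 f:
  H = [[-3, 0], [0, -11]]
Verify stationarity: grad f(x*) = H x* + g = (0, 0).
Eigenvalues of H: -11, -3.
Both eigenvalues < 0, so H is negative definite -> x* is a strict local max.

max


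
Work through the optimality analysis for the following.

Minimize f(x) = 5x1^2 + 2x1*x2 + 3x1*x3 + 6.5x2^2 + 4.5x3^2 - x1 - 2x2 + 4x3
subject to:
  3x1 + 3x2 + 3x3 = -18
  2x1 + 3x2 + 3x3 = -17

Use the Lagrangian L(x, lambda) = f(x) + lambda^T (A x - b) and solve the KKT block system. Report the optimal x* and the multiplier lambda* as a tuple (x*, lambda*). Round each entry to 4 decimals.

Form the Lagrangian:
  L(x, lambda) = (1/2) x^T Q x + c^T x + lambda^T (A x - b)
Stationarity (grad_x L = 0): Q x + c + A^T lambda = 0.
Primal feasibility: A x = b.

This gives the KKT block system:
  [ Q   A^T ] [ x     ]   [-c ]
  [ A    0  ] [ lambda ] = [ b ]

Solving the linear system:
  x*      = (-1, -1.8182, -3.1818)
  lambda* = (5.7576, 3.4545)
  f(x*)   = 77.1364

x* = (-1, -1.8182, -3.1818), lambda* = (5.7576, 3.4545)


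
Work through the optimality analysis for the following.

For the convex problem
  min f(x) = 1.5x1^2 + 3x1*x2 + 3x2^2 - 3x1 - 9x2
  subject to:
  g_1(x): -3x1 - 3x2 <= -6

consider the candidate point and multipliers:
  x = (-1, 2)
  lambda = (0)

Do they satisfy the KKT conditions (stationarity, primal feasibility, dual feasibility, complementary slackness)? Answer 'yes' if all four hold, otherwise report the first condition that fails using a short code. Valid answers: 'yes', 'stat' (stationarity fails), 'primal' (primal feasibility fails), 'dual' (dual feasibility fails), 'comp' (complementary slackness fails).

Gradient of f: grad f(x) = Q x + c = (0, 0)
Constraint values g_i(x) = a_i^T x - b_i:
  g_1((-1, 2)) = 3
Stationarity residual: grad f(x) + sum_i lambda_i a_i = (0, 0)
  -> stationarity OK
Primal feasibility (all g_i <= 0): FAILS
Dual feasibility (all lambda_i >= 0): OK
Complementary slackness (lambda_i * g_i(x) = 0 for all i): OK

Verdict: the first failing condition is primal_feasibility -> primal.

primal


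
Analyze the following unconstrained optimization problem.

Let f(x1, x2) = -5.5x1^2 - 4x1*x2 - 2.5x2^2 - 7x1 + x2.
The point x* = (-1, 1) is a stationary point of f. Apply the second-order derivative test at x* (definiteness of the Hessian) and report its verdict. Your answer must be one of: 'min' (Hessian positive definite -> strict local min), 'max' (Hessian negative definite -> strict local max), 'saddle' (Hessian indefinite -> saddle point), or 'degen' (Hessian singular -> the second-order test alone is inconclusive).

Compute the Hessian H = grad^2 f:
  H = [[-11, -4], [-4, -5]]
Verify stationarity: grad f(x*) = H x* + g = (0, 0).
Eigenvalues of H: -13, -3.
Both eigenvalues < 0, so H is negative definite -> x* is a strict local max.

max


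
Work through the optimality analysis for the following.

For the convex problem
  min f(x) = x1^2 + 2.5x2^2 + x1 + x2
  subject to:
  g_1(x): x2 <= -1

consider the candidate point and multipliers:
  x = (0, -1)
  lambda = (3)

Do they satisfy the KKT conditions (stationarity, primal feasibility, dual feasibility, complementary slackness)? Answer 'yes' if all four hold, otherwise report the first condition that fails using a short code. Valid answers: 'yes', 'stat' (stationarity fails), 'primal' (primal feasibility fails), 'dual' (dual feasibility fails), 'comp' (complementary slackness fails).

Gradient of f: grad f(x) = Q x + c = (1, -4)
Constraint values g_i(x) = a_i^T x - b_i:
  g_1((0, -1)) = 0
Stationarity residual: grad f(x) + sum_i lambda_i a_i = (1, -1)
  -> stationarity FAILS
Primal feasibility (all g_i <= 0): OK
Dual feasibility (all lambda_i >= 0): OK
Complementary slackness (lambda_i * g_i(x) = 0 for all i): OK

Verdict: the first failing condition is stationarity -> stat.

stat


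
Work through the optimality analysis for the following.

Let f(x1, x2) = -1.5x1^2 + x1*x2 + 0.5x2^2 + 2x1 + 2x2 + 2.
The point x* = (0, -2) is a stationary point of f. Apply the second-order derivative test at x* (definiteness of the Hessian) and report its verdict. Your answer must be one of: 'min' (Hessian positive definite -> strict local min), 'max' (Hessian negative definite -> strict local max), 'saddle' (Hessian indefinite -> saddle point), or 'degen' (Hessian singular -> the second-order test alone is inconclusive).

Compute the Hessian H = grad^2 f:
  H = [[-3, 1], [1, 1]]
Verify stationarity: grad f(x*) = H x* + g = (0, 0).
Eigenvalues of H: -3.2361, 1.2361.
Eigenvalues have mixed signs, so H is indefinite -> x* is a saddle point.

saddle


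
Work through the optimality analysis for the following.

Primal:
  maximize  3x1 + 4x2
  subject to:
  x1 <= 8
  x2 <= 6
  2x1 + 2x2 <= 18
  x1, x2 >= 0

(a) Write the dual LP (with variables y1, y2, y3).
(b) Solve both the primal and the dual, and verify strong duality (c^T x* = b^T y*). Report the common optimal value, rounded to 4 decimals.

The standard primal-dual pair for 'max c^T x s.t. A x <= b, x >= 0' is:
  Dual:  min b^T y  s.t.  A^T y >= c,  y >= 0.

So the dual LP is:
  minimize  8y1 + 6y2 + 18y3
  subject to:
    y1 + 2y3 >= 3
    y2 + 2y3 >= 4
    y1, y2, y3 >= 0

Solving the primal: x* = (3, 6).
  primal value c^T x* = 33.
Solving the dual: y* = (0, 1, 1.5).
  dual value b^T y* = 33.
Strong duality: c^T x* = b^T y*. Confirmed.

33


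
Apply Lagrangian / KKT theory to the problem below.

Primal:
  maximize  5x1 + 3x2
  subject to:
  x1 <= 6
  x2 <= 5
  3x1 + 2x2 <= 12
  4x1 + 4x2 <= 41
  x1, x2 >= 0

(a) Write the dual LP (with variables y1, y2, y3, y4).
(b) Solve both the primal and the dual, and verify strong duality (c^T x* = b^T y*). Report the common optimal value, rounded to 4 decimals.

The standard primal-dual pair for 'max c^T x s.t. A x <= b, x >= 0' is:
  Dual:  min b^T y  s.t.  A^T y >= c,  y >= 0.

So the dual LP is:
  minimize  6y1 + 5y2 + 12y3 + 41y4
  subject to:
    y1 + 3y3 + 4y4 >= 5
    y2 + 2y3 + 4y4 >= 3
    y1, y2, y3, y4 >= 0

Solving the primal: x* = (4, 0).
  primal value c^T x* = 20.
Solving the dual: y* = (0, 0, 1.6667, 0).
  dual value b^T y* = 20.
Strong duality: c^T x* = b^T y*. Confirmed.

20


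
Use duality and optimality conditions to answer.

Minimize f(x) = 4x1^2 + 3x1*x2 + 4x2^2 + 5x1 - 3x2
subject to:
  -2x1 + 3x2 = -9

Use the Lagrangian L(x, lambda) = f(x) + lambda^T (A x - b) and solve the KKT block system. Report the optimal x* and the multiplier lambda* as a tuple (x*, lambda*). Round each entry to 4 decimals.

Form the Lagrangian:
  L(x, lambda) = (1/2) x^T Q x + c^T x + lambda^T (A x - b)
Stationarity (grad_x L = 0): Q x + c + A^T lambda = 0.
Primal feasibility: A x = b.

This gives the KKT block system:
  [ Q   A^T ] [ x     ]   [-c ]
  [ A    0  ] [ lambda ] = [ b ]

Solving the linear system:
  x*      = (1.4143, -2.0571)
  lambda* = (5.0714)
  f(x*)   = 29.4429

x* = (1.4143, -2.0571), lambda* = (5.0714)


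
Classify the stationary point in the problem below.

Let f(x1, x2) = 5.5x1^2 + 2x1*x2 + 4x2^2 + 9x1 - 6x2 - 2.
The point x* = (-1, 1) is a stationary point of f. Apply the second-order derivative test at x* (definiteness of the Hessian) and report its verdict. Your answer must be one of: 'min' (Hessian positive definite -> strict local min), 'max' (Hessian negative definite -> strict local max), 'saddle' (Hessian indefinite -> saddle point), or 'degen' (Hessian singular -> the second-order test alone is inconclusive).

Compute the Hessian H = grad^2 f:
  H = [[11, 2], [2, 8]]
Verify stationarity: grad f(x*) = H x* + g = (0, 0).
Eigenvalues of H: 7, 12.
Both eigenvalues > 0, so H is positive definite -> x* is a strict local min.

min


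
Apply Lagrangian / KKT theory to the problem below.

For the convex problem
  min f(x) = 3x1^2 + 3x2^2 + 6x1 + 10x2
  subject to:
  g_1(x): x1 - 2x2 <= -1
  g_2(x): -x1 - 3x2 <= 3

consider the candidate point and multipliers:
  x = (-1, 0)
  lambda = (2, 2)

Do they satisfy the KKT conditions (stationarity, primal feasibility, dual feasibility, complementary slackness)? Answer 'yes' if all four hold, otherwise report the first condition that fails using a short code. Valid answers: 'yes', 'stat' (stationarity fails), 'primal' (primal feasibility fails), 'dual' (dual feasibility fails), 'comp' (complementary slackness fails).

Gradient of f: grad f(x) = Q x + c = (0, 10)
Constraint values g_i(x) = a_i^T x - b_i:
  g_1((-1, 0)) = 0
  g_2((-1, 0)) = -2
Stationarity residual: grad f(x) + sum_i lambda_i a_i = (0, 0)
  -> stationarity OK
Primal feasibility (all g_i <= 0): OK
Dual feasibility (all lambda_i >= 0): OK
Complementary slackness (lambda_i * g_i(x) = 0 for all i): FAILS

Verdict: the first failing condition is complementary_slackness -> comp.

comp


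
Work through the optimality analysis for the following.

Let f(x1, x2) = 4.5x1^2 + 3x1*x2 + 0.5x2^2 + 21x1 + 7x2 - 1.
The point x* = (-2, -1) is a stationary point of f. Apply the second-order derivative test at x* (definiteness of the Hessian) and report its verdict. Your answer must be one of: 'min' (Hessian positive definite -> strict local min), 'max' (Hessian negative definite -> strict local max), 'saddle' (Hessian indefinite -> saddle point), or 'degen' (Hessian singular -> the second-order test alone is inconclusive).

Compute the Hessian H = grad^2 f:
  H = [[9, 3], [3, 1]]
Verify stationarity: grad f(x*) = H x* + g = (0, 0).
Eigenvalues of H: 0, 10.
H has a zero eigenvalue (singular; positive semidefinite but not definite), so H is neither positive definite, negative definite, nor indefinite. The second-order test alone is inconclusive -> degen.
(Indeed, f is constant along the null direction of H through x*, so x* is not a strict local extremum.)

degen


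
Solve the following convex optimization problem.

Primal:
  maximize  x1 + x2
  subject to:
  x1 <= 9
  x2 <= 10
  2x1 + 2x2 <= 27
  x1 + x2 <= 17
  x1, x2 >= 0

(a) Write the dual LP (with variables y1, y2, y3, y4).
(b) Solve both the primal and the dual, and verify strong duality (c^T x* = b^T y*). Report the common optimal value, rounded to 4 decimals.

The standard primal-dual pair for 'max c^T x s.t. A x <= b, x >= 0' is:
  Dual:  min b^T y  s.t.  A^T y >= c,  y >= 0.

So the dual LP is:
  minimize  9y1 + 10y2 + 27y3 + 17y4
  subject to:
    y1 + 2y3 + y4 >= 1
    y2 + 2y3 + y4 >= 1
    y1, y2, y3, y4 >= 0

Solving the primal: x* = (3.5, 10).
  primal value c^T x* = 13.5.
Solving the dual: y* = (0, 0, 0.5, 0).
  dual value b^T y* = 13.5.
Strong duality: c^T x* = b^T y*. Confirmed.

13.5


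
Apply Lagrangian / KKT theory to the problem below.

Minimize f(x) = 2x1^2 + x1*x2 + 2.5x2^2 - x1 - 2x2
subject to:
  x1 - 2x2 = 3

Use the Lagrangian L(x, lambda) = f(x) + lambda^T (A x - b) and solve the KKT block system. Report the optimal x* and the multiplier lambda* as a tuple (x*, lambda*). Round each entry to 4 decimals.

Form the Lagrangian:
  L(x, lambda) = (1/2) x^T Q x + c^T x + lambda^T (A x - b)
Stationarity (grad_x L = 0): Q x + c + A^T lambda = 0.
Primal feasibility: A x = b.

This gives the KKT block system:
  [ Q   A^T ] [ x     ]   [-c ]
  [ A    0  ] [ lambda ] = [ b ]

Solving the linear system:
  x*      = (1.16, -0.92)
  lambda* = (-2.72)
  f(x*)   = 4.42

x* = (1.16, -0.92), lambda* = (-2.72)


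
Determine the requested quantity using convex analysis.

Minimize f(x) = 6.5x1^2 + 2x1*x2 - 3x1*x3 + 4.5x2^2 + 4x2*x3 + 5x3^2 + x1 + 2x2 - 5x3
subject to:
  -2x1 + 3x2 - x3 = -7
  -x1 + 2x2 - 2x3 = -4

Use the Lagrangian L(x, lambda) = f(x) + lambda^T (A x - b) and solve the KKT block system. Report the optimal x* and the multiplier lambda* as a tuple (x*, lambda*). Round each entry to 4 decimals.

Form the Lagrangian:
  L(x, lambda) = (1/2) x^T Q x + c^T x + lambda^T (A x - b)
Stationarity (grad_x L = 0): Q x + c + A^T lambda = 0.
Primal feasibility: A x = b.

This gives the KKT block system:
  [ Q   A^T ] [ x     ]   [-c ]
  [ A    0  ] [ lambda ] = [ b ]

Solving the linear system:
  x*      = (1.1239, -1.6571, -0.219)
  lambda* = (14.366, -15.7781)
  f(x*)   = 18.1772

x* = (1.1239, -1.6571, -0.219), lambda* = (14.366, -15.7781)


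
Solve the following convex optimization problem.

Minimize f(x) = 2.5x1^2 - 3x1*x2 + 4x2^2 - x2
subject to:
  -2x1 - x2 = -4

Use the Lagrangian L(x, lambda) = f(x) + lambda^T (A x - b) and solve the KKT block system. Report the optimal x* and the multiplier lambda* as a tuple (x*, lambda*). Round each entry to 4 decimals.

Form the Lagrangian:
  L(x, lambda) = (1/2) x^T Q x + c^T x + lambda^T (A x - b)
Stationarity (grad_x L = 0): Q x + c + A^T lambda = 0.
Primal feasibility: A x = b.

This gives the KKT block system:
  [ Q   A^T ] [ x     ]   [-c ]
  [ A    0  ] [ lambda ] = [ b ]

Solving the linear system:
  x*      = (1.5102, 0.9796)
  lambda* = (2.3061)
  f(x*)   = 4.1224

x* = (1.5102, 0.9796), lambda* = (2.3061)


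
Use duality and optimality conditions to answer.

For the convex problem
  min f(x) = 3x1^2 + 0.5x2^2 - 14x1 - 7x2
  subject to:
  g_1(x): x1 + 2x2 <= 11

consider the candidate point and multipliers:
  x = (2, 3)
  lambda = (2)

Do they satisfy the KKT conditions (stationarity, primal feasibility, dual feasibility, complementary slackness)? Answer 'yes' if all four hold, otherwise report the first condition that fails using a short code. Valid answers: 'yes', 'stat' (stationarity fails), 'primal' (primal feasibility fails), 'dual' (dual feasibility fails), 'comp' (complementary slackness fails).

Gradient of f: grad f(x) = Q x + c = (-2, -4)
Constraint values g_i(x) = a_i^T x - b_i:
  g_1((2, 3)) = -3
Stationarity residual: grad f(x) + sum_i lambda_i a_i = (0, 0)
  -> stationarity OK
Primal feasibility (all g_i <= 0): OK
Dual feasibility (all lambda_i >= 0): OK
Complementary slackness (lambda_i * g_i(x) = 0 for all i): FAILS

Verdict: the first failing condition is complementary_slackness -> comp.

comp


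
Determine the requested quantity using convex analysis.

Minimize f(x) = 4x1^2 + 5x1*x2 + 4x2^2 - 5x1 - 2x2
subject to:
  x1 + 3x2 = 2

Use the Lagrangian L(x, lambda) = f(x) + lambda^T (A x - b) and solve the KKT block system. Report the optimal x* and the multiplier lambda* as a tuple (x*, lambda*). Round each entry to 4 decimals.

Form the Lagrangian:
  L(x, lambda) = (1/2) x^T Q x + c^T x + lambda^T (A x - b)
Stationarity (grad_x L = 0): Q x + c + A^T lambda = 0.
Primal feasibility: A x = b.

This gives the KKT block system:
  [ Q   A^T ] [ x     ]   [-c ]
  [ A    0  ] [ lambda ] = [ b ]

Solving the linear system:
  x*      = (0.5, 0.5)
  lambda* = (-1.5)
  f(x*)   = -0.25

x* = (0.5, 0.5), lambda* = (-1.5)


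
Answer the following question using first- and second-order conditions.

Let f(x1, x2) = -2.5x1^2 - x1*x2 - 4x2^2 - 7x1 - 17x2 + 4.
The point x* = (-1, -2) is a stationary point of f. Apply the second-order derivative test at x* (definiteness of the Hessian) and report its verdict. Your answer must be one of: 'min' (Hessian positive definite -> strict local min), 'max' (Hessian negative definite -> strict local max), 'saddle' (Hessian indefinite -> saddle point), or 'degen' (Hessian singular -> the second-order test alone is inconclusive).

Compute the Hessian H = grad^2 f:
  H = [[-5, -1], [-1, -8]]
Verify stationarity: grad f(x*) = H x* + g = (0, 0).
Eigenvalues of H: -8.3028, -4.6972.
Both eigenvalues < 0, so H is negative definite -> x* is a strict local max.

max


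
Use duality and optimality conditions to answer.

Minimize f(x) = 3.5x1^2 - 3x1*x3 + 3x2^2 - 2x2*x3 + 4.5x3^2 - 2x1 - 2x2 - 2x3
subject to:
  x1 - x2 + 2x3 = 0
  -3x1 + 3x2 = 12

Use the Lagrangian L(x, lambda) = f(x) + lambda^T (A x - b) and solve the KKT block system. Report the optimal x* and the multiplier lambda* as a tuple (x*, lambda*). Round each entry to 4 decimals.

Form the Lagrangian:
  L(x, lambda) = (1/2) x^T Q x + c^T x + lambda^T (A x - b)
Stationarity (grad_x L = 0): Q x + c + A^T lambda = 0.
Primal feasibility: A x = b.

This gives the KKT block system:
  [ Q   A^T ] [ x     ]   [-c ]
  [ A    0  ] [ lambda ] = [ b ]

Solving the linear system:
  x*      = (-0.7692, 3.2308, 2)
  lambda* = (-5.9231, -6.4359)
  f(x*)   = 34.1538

x* = (-0.7692, 3.2308, 2), lambda* = (-5.9231, -6.4359)


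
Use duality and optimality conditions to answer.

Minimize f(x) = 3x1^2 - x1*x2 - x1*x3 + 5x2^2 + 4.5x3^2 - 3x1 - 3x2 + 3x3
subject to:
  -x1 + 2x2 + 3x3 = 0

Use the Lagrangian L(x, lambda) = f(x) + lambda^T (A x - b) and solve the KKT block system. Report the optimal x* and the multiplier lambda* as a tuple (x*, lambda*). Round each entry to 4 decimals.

Form the Lagrangian:
  L(x, lambda) = (1/2) x^T Q x + c^T x + lambda^T (A x - b)
Stationarity (grad_x L = 0): Q x + c + A^T lambda = 0.
Primal feasibility: A x = b.

This gives the KKT block system:
  [ Q   A^T ] [ x     ]   [-c ]
  [ A    0  ] [ lambda ] = [ b ]

Solving the linear system:
  x*      = (0.4766, 0.4366, -0.1322)
  lambda* = (-0.4446)
  f(x*)   = -1.5681

x* = (0.4766, 0.4366, -0.1322), lambda* = (-0.4446)


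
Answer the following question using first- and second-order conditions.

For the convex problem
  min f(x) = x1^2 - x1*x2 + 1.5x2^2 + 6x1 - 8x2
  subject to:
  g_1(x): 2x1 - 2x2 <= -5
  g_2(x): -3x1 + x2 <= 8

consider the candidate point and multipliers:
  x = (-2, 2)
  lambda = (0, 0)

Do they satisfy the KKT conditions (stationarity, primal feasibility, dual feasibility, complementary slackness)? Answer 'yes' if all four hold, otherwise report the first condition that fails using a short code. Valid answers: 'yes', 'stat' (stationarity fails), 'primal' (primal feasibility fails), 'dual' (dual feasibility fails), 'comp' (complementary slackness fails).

Gradient of f: grad f(x) = Q x + c = (0, 0)
Constraint values g_i(x) = a_i^T x - b_i:
  g_1((-2, 2)) = -3
  g_2((-2, 2)) = 0
Stationarity residual: grad f(x) + sum_i lambda_i a_i = (0, 0)
  -> stationarity OK
Primal feasibility (all g_i <= 0): OK
Dual feasibility (all lambda_i >= 0): OK
Complementary slackness (lambda_i * g_i(x) = 0 for all i): OK

Verdict: yes, KKT holds.

yes


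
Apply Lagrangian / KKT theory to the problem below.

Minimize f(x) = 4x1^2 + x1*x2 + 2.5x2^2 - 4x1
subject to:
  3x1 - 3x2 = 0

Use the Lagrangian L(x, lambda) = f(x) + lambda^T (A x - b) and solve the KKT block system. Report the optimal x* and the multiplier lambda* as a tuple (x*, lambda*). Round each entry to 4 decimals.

Form the Lagrangian:
  L(x, lambda) = (1/2) x^T Q x + c^T x + lambda^T (A x - b)
Stationarity (grad_x L = 0): Q x + c + A^T lambda = 0.
Primal feasibility: A x = b.

This gives the KKT block system:
  [ Q   A^T ] [ x     ]   [-c ]
  [ A    0  ] [ lambda ] = [ b ]

Solving the linear system:
  x*      = (0.2667, 0.2667)
  lambda* = (0.5333)
  f(x*)   = -0.5333

x* = (0.2667, 0.2667), lambda* = (0.5333)


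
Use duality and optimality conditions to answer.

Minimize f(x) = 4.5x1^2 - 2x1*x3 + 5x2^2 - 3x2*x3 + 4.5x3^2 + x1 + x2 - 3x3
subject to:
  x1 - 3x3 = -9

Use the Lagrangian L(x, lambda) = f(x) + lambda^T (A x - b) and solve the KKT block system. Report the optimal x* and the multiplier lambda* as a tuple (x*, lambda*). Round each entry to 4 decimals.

Form the Lagrangian:
  L(x, lambda) = (1/2) x^T Q x + c^T x + lambda^T (A x - b)
Stationarity (grad_x L = 0): Q x + c + A^T lambda = 0.
Primal feasibility: A x = b.

This gives the KKT block system:
  [ Q   A^T ] [ x     ]   [-c ]
  [ A    0  ] [ lambda ] = [ b ]

Solving the linear system:
  x*      = (-0.2568, 0.7743, 2.9144)
  lambda* = (7.1401)
  f(x*)   = 28.0175

x* = (-0.2568, 0.7743, 2.9144), lambda* = (7.1401)


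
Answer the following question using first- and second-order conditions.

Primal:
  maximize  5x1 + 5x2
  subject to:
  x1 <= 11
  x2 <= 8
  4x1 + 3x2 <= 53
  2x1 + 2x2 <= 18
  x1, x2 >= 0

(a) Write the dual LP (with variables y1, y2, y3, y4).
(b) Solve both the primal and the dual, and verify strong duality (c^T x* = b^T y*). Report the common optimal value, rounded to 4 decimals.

The standard primal-dual pair for 'max c^T x s.t. A x <= b, x >= 0' is:
  Dual:  min b^T y  s.t.  A^T y >= c,  y >= 0.

So the dual LP is:
  minimize  11y1 + 8y2 + 53y3 + 18y4
  subject to:
    y1 + 4y3 + 2y4 >= 5
    y2 + 3y3 + 2y4 >= 5
    y1, y2, y3, y4 >= 0

Solving the primal: x* = (9, 0).
  primal value c^T x* = 45.
Solving the dual: y* = (0, 0, 0, 2.5).
  dual value b^T y* = 45.
Strong duality: c^T x* = b^T y*. Confirmed.

45


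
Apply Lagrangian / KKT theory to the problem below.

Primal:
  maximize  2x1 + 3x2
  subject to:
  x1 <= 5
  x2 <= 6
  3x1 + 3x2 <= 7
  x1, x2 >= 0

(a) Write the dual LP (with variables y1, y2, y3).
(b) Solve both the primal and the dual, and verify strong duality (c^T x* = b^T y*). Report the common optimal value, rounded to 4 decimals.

The standard primal-dual pair for 'max c^T x s.t. A x <= b, x >= 0' is:
  Dual:  min b^T y  s.t.  A^T y >= c,  y >= 0.

So the dual LP is:
  minimize  5y1 + 6y2 + 7y3
  subject to:
    y1 + 3y3 >= 2
    y2 + 3y3 >= 3
    y1, y2, y3 >= 0

Solving the primal: x* = (0, 2.3333).
  primal value c^T x* = 7.
Solving the dual: y* = (0, 0, 1).
  dual value b^T y* = 7.
Strong duality: c^T x* = b^T y*. Confirmed.

7


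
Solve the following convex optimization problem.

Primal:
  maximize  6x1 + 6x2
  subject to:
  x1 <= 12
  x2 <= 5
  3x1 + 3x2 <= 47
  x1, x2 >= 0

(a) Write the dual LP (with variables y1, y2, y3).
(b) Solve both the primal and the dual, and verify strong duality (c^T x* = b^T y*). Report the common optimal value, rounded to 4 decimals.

The standard primal-dual pair for 'max c^T x s.t. A x <= b, x >= 0' is:
  Dual:  min b^T y  s.t.  A^T y >= c,  y >= 0.

So the dual LP is:
  minimize  12y1 + 5y2 + 47y3
  subject to:
    y1 + 3y3 >= 6
    y2 + 3y3 >= 6
    y1, y2, y3 >= 0

Solving the primal: x* = (10.6667, 5).
  primal value c^T x* = 94.
Solving the dual: y* = (0, 0, 2).
  dual value b^T y* = 94.
Strong duality: c^T x* = b^T y*. Confirmed.

94


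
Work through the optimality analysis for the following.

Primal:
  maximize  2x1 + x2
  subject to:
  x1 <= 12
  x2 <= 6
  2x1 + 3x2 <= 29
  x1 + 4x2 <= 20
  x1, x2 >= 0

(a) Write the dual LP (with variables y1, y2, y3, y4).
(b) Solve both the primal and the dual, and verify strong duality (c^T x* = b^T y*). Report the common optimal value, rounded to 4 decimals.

The standard primal-dual pair for 'max c^T x s.t. A x <= b, x >= 0' is:
  Dual:  min b^T y  s.t.  A^T y >= c,  y >= 0.

So the dual LP is:
  minimize  12y1 + 6y2 + 29y3 + 20y4
  subject to:
    y1 + 2y3 + y4 >= 2
    y2 + 3y3 + 4y4 >= 1
    y1, y2, y3, y4 >= 0

Solving the primal: x* = (12, 1.6667).
  primal value c^T x* = 25.6667.
Solving the dual: y* = (1.3333, 0, 0.3333, 0).
  dual value b^T y* = 25.6667.
Strong duality: c^T x* = b^T y*. Confirmed.

25.6667


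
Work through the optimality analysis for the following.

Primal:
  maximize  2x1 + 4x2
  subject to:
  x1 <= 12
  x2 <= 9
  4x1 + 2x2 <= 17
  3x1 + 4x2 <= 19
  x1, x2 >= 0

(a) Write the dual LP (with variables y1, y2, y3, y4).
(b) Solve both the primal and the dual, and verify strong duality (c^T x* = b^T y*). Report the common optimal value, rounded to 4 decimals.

The standard primal-dual pair for 'max c^T x s.t. A x <= b, x >= 0' is:
  Dual:  min b^T y  s.t.  A^T y >= c,  y >= 0.

So the dual LP is:
  minimize  12y1 + 9y2 + 17y3 + 19y4
  subject to:
    y1 + 4y3 + 3y4 >= 2
    y2 + 2y3 + 4y4 >= 4
    y1, y2, y3, y4 >= 0

Solving the primal: x* = (0, 4.75).
  primal value c^T x* = 19.
Solving the dual: y* = (0, 0, 0, 1).
  dual value b^T y* = 19.
Strong duality: c^T x* = b^T y*. Confirmed.

19


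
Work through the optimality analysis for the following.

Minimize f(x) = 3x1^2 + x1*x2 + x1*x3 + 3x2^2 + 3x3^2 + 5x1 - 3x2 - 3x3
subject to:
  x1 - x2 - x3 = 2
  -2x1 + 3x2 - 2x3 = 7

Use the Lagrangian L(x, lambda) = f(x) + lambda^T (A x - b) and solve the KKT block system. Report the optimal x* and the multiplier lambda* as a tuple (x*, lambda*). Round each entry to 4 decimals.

Form the Lagrangian:
  L(x, lambda) = (1/2) x^T Q x + c^T x + lambda^T (A x - b)
Stationarity (grad_x L = 0): Q x + c + A^T lambda = 0.
Primal feasibility: A x = b.

This gives the KKT block system:
  [ Q   A^T ] [ x     ]   [-c ]
  [ A    0  ] [ lambda ] = [ b ]

Solving the linear system:
  x*      = (0.0199, 0.6159, -2.596)
  lambda* = (-10.8477, -3.8543)
  f(x*)   = 27.3576

x* = (0.0199, 0.6159, -2.596), lambda* = (-10.8477, -3.8543)


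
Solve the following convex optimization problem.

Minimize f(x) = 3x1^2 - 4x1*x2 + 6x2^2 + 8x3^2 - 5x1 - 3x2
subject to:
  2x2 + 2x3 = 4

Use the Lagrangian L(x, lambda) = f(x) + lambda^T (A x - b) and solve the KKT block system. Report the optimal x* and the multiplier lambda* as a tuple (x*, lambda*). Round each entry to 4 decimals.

Form the Lagrangian:
  L(x, lambda) = (1/2) x^T Q x + c^T x + lambda^T (A x - b)
Stationarity (grad_x L = 0): Q x + c + A^T lambda = 0.
Primal feasibility: A x = b.

This gives the KKT block system:
  [ Q   A^T ] [ x     ]   [-c ]
  [ A    0  ] [ lambda ] = [ b ]

Solving the linear system:
  x*      = (1.8421, 1.5132, 0.4868)
  lambda* = (-3.8947)
  f(x*)   = 0.9145

x* = (1.8421, 1.5132, 0.4868), lambda* = (-3.8947)


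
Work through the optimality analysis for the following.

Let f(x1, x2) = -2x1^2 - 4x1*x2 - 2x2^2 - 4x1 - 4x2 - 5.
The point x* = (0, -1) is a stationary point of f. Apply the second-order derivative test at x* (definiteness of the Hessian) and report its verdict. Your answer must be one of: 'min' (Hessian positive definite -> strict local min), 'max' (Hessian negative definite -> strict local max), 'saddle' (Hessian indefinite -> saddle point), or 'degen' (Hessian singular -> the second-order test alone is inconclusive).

Compute the Hessian H = grad^2 f:
  H = [[-4, -4], [-4, -4]]
Verify stationarity: grad f(x*) = H x* + g = (0, 0).
Eigenvalues of H: -8, 0.
H has a zero eigenvalue (singular; negative semidefinite but not definite), so H is neither positive definite, negative definite, nor indefinite. The second-order test alone is inconclusive -> degen.
(Indeed, f is constant along the null direction of H through x*, so x* is not a strict local extremum.)

degen


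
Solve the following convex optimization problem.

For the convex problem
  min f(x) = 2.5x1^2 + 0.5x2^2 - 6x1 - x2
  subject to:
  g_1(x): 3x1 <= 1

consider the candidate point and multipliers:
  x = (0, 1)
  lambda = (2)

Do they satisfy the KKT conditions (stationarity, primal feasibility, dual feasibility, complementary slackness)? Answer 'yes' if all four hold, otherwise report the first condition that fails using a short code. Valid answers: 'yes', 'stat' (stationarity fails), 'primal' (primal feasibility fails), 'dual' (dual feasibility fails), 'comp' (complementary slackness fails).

Gradient of f: grad f(x) = Q x + c = (-6, 0)
Constraint values g_i(x) = a_i^T x - b_i:
  g_1((0, 1)) = -1
Stationarity residual: grad f(x) + sum_i lambda_i a_i = (0, 0)
  -> stationarity OK
Primal feasibility (all g_i <= 0): OK
Dual feasibility (all lambda_i >= 0): OK
Complementary slackness (lambda_i * g_i(x) = 0 for all i): FAILS

Verdict: the first failing condition is complementary_slackness -> comp.

comp


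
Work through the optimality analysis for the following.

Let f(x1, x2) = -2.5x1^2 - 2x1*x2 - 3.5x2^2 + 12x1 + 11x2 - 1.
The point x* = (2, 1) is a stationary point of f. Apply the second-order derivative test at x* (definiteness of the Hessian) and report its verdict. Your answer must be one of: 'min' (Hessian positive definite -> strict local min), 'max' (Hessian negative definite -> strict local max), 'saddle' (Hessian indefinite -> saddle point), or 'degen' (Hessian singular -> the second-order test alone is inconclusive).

Compute the Hessian H = grad^2 f:
  H = [[-5, -2], [-2, -7]]
Verify stationarity: grad f(x*) = H x* + g = (0, 0).
Eigenvalues of H: -8.2361, -3.7639.
Both eigenvalues < 0, so H is negative definite -> x* is a strict local max.

max


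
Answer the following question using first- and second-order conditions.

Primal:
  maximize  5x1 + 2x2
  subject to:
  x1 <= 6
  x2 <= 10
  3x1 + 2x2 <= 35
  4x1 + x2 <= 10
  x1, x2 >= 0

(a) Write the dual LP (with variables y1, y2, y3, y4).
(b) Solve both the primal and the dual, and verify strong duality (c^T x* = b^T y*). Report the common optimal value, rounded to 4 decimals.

The standard primal-dual pair for 'max c^T x s.t. A x <= b, x >= 0' is:
  Dual:  min b^T y  s.t.  A^T y >= c,  y >= 0.

So the dual LP is:
  minimize  6y1 + 10y2 + 35y3 + 10y4
  subject to:
    y1 + 3y3 + 4y4 >= 5
    y2 + 2y3 + y4 >= 2
    y1, y2, y3, y4 >= 0

Solving the primal: x* = (0, 10).
  primal value c^T x* = 20.
Solving the dual: y* = (0, 0.75, 0, 1.25).
  dual value b^T y* = 20.
Strong duality: c^T x* = b^T y*. Confirmed.

20


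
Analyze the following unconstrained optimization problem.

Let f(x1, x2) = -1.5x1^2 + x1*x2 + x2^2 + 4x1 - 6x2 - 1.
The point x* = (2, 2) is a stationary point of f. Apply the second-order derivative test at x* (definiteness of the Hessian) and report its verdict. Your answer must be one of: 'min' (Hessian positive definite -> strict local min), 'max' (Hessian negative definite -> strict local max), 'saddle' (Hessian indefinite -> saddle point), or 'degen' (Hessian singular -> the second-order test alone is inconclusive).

Compute the Hessian H = grad^2 f:
  H = [[-3, 1], [1, 2]]
Verify stationarity: grad f(x*) = H x* + g = (0, 0).
Eigenvalues of H: -3.1926, 2.1926.
Eigenvalues have mixed signs, so H is indefinite -> x* is a saddle point.

saddle


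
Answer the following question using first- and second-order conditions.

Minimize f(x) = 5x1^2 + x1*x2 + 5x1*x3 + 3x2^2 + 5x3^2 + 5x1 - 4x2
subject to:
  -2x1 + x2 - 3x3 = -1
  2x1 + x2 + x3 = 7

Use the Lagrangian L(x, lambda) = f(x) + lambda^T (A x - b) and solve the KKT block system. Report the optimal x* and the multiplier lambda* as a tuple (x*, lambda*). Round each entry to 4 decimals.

Form the Lagrangian:
  L(x, lambda) = (1/2) x^T Q x + c^T x + lambda^T (A x - b)
Stationarity (grad_x L = 0): Q x + c + A^T lambda = 0.
Primal feasibility: A x = b.

This gives the KKT block system:
  [ Q   A^T ] [ x     ]   [-c ]
  [ A    0  ] [ lambda ] = [ b ]

Solving the linear system:
  x*      = (1.8571, 3.1429, 0.1429)
  lambda* = (-1.5, -15.2143)
  f(x*)   = 50.8571

x* = (1.8571, 3.1429, 0.1429), lambda* = (-1.5, -15.2143)


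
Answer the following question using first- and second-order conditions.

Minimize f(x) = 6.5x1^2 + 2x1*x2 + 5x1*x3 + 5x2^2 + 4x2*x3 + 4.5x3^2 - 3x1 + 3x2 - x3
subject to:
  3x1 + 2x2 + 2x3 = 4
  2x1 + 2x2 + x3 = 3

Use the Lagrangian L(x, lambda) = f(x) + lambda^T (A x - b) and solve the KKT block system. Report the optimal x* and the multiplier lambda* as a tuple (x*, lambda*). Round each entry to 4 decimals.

Form the Lagrangian:
  L(x, lambda) = (1/2) x^T Q x + c^T x + lambda^T (A x - b)
Stationarity (grad_x L = 0): Q x + c + A^T lambda = 0.
Primal feasibility: A x = b.

This gives the KKT block system:
  [ Q   A^T ] [ x     ]   [-c ]
  [ A    0  ] [ lambda ] = [ b ]

Solving the linear system:
  x*      = (1, 0.5, 0)
  lambda* = (-1, -4)
  f(x*)   = 7.25

x* = (1, 0.5, 0), lambda* = (-1, -4)


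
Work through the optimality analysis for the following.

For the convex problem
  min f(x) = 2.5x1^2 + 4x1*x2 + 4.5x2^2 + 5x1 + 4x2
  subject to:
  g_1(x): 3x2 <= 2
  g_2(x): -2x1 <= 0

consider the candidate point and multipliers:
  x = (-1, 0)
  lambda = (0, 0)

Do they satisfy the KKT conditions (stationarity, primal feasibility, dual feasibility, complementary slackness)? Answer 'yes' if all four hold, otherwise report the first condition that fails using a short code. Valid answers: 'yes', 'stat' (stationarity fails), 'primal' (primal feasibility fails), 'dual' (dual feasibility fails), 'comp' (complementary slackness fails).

Gradient of f: grad f(x) = Q x + c = (0, 0)
Constraint values g_i(x) = a_i^T x - b_i:
  g_1((-1, 0)) = -2
  g_2((-1, 0)) = 2
Stationarity residual: grad f(x) + sum_i lambda_i a_i = (0, 0)
  -> stationarity OK
Primal feasibility (all g_i <= 0): FAILS
Dual feasibility (all lambda_i >= 0): OK
Complementary slackness (lambda_i * g_i(x) = 0 for all i): OK

Verdict: the first failing condition is primal_feasibility -> primal.

primal


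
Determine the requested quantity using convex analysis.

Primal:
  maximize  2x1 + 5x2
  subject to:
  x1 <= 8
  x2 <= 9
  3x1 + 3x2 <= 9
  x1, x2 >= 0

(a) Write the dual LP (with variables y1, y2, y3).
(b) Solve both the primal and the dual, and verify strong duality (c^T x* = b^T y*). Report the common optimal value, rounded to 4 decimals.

The standard primal-dual pair for 'max c^T x s.t. A x <= b, x >= 0' is:
  Dual:  min b^T y  s.t.  A^T y >= c,  y >= 0.

So the dual LP is:
  minimize  8y1 + 9y2 + 9y3
  subject to:
    y1 + 3y3 >= 2
    y2 + 3y3 >= 5
    y1, y2, y3 >= 0

Solving the primal: x* = (0, 3).
  primal value c^T x* = 15.
Solving the dual: y* = (0, 0, 1.6667).
  dual value b^T y* = 15.
Strong duality: c^T x* = b^T y*. Confirmed.

15


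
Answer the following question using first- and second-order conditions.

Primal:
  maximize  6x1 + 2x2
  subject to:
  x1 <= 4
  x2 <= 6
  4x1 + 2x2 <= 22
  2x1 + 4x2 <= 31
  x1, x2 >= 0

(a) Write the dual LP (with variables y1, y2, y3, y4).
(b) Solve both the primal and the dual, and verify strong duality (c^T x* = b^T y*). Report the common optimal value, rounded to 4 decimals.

The standard primal-dual pair for 'max c^T x s.t. A x <= b, x >= 0' is:
  Dual:  min b^T y  s.t.  A^T y >= c,  y >= 0.

So the dual LP is:
  minimize  4y1 + 6y2 + 22y3 + 31y4
  subject to:
    y1 + 4y3 + 2y4 >= 6
    y2 + 2y3 + 4y4 >= 2
    y1, y2, y3, y4 >= 0

Solving the primal: x* = (4, 3).
  primal value c^T x* = 30.
Solving the dual: y* = (2, 0, 1, 0).
  dual value b^T y* = 30.
Strong duality: c^T x* = b^T y*. Confirmed.

30


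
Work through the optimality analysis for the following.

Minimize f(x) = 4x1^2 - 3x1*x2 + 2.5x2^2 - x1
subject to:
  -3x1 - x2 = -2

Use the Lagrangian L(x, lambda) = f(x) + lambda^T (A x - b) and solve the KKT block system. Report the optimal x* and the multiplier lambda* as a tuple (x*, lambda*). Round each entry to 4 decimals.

Form the Lagrangian:
  L(x, lambda) = (1/2) x^T Q x + c^T x + lambda^T (A x - b)
Stationarity (grad_x L = 0): Q x + c + A^T lambda = 0.
Primal feasibility: A x = b.

This gives the KKT block system:
  [ Q   A^T ] [ x     ]   [-c ]
  [ A    0  ] [ lambda ] = [ b ]

Solving the linear system:
  x*      = (0.5211, 0.4366)
  lambda* = (0.6197)
  f(x*)   = 0.3592

x* = (0.5211, 0.4366), lambda* = (0.6197)


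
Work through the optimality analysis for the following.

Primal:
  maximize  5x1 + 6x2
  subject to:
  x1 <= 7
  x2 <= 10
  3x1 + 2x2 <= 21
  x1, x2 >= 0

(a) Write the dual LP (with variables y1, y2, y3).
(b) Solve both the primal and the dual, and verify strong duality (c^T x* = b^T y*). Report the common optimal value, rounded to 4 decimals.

The standard primal-dual pair for 'max c^T x s.t. A x <= b, x >= 0' is:
  Dual:  min b^T y  s.t.  A^T y >= c,  y >= 0.

So the dual LP is:
  minimize  7y1 + 10y2 + 21y3
  subject to:
    y1 + 3y3 >= 5
    y2 + 2y3 >= 6
    y1, y2, y3 >= 0

Solving the primal: x* = (0.3333, 10).
  primal value c^T x* = 61.6667.
Solving the dual: y* = (0, 2.6667, 1.6667).
  dual value b^T y* = 61.6667.
Strong duality: c^T x* = b^T y*. Confirmed.

61.6667


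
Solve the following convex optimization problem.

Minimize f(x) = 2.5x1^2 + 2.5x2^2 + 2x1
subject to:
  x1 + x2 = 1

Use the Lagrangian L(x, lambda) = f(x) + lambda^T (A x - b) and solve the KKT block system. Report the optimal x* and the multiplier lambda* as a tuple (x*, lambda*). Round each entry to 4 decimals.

Form the Lagrangian:
  L(x, lambda) = (1/2) x^T Q x + c^T x + lambda^T (A x - b)
Stationarity (grad_x L = 0): Q x + c + A^T lambda = 0.
Primal feasibility: A x = b.

This gives the KKT block system:
  [ Q   A^T ] [ x     ]   [-c ]
  [ A    0  ] [ lambda ] = [ b ]

Solving the linear system:
  x*      = (0.3, 0.7)
  lambda* = (-3.5)
  f(x*)   = 2.05

x* = (0.3, 0.7), lambda* = (-3.5)


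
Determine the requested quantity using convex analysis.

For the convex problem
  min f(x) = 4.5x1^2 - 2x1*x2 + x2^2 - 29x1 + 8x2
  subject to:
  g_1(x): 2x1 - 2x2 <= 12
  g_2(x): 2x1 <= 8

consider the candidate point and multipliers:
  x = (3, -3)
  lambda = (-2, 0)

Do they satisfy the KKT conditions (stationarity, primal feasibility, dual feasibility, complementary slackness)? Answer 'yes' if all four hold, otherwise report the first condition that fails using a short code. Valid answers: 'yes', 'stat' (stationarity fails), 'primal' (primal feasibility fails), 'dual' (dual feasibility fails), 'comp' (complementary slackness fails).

Gradient of f: grad f(x) = Q x + c = (4, -4)
Constraint values g_i(x) = a_i^T x - b_i:
  g_1((3, -3)) = 0
  g_2((3, -3)) = -2
Stationarity residual: grad f(x) + sum_i lambda_i a_i = (0, 0)
  -> stationarity OK
Primal feasibility (all g_i <= 0): OK
Dual feasibility (all lambda_i >= 0): FAILS
Complementary slackness (lambda_i * g_i(x) = 0 for all i): OK

Verdict: the first failing condition is dual_feasibility -> dual.

dual


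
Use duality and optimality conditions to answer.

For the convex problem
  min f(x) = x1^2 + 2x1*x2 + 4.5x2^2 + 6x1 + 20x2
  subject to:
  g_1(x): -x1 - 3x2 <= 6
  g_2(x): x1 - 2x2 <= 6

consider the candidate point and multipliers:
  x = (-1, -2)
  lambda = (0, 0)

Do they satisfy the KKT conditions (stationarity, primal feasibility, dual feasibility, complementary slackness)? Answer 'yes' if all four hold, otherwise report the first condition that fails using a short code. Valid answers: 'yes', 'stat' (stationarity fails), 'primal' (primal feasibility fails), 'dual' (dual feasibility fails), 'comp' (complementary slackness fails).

Gradient of f: grad f(x) = Q x + c = (0, 0)
Constraint values g_i(x) = a_i^T x - b_i:
  g_1((-1, -2)) = 1
  g_2((-1, -2)) = -3
Stationarity residual: grad f(x) + sum_i lambda_i a_i = (0, 0)
  -> stationarity OK
Primal feasibility (all g_i <= 0): FAILS
Dual feasibility (all lambda_i >= 0): OK
Complementary slackness (lambda_i * g_i(x) = 0 for all i): OK

Verdict: the first failing condition is primal_feasibility -> primal.

primal
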